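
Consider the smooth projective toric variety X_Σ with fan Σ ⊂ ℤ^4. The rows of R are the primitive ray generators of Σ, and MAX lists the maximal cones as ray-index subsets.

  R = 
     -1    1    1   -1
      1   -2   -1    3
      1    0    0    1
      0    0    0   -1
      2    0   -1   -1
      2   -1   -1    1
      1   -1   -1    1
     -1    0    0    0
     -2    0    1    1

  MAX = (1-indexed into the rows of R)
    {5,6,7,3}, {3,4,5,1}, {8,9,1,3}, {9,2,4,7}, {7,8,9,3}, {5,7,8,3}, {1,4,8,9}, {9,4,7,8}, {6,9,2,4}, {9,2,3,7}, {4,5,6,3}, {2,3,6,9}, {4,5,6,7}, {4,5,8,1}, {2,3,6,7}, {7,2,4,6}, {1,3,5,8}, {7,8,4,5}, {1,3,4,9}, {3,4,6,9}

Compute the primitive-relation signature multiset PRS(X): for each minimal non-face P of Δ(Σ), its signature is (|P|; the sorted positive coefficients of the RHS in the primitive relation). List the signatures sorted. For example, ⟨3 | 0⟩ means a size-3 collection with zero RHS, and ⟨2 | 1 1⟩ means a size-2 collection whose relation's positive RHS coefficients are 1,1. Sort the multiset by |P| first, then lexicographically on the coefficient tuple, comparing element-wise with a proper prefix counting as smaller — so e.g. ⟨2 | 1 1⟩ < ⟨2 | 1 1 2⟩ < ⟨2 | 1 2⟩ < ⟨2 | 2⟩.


Σ has 11 primitive collections:

  {1,7}:  v_{1} + v_{7} = 0  →  sig = ⟨2 | 0⟩
  {5,9}:  v_{5} + v_{9} = 0  →  sig = ⟨2 | 0⟩
  {6,8}:  v_{6} + v_{8} = v_{7}  →  sig = ⟨2 | 1⟩
  {1,2}:  v_{1} + v_{2} = v_{6} + v_{9}  →  sig = ⟨2 | 1 1⟩
  {1,6}:  v_{1} + v_{6} = v_{3} + v_{4}  →  sig = ⟨2 | 1 1⟩
  {2,5}:  v_{2} + v_{5} = v_{6} + v_{7}  →  sig = ⟨2 | 1 1⟩
  {2,8}:  v_{2} + v_{8} = 2·v_{7} + v_{9}  →  sig = ⟨2 | 1 2⟩
  {3,4,8}:  v_{3} + v_{4} + v_{8} = 0  →  sig = ⟨3 | 0⟩
  {3,4,7}:  v_{3} + v_{4} + v_{7} = v_{6}  →  sig = ⟨3 | 1⟩
  {6,7,9}:  v_{6} + v_{7} + v_{9} = v_{2}  →  sig = ⟨3 | 1⟩
  {2,3,4}:  v_{2} + v_{3} + v_{4} = 2·v_{6} + v_{9}  →  sig = ⟨3 | 1 2⟩

Hence PRS(X_Σ) =
    |P|=2: 7 collections, coeffs (), (), (1), (1,1), (1,1), (1,1), (1,2)
    |P|=3: 4 collections, coeffs (), (1), (1), (1,2)


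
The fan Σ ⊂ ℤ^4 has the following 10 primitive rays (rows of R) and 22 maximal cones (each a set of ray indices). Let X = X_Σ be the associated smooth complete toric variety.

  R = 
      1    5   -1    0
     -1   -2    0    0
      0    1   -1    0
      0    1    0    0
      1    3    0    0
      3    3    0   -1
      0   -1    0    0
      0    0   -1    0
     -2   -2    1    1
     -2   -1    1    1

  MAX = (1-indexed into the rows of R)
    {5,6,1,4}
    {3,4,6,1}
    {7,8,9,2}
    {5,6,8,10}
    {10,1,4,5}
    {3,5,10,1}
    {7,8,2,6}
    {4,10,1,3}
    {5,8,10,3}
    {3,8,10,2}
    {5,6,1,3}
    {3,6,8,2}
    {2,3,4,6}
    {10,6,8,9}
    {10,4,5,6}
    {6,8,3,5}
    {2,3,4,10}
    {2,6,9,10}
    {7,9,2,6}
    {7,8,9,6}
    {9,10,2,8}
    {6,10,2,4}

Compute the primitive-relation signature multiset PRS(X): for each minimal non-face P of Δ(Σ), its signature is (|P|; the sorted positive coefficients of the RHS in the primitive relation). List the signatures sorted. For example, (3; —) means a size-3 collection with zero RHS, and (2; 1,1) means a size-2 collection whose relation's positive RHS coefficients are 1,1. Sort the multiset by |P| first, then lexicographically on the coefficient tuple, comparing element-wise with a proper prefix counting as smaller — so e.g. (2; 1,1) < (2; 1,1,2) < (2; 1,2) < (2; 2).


The 18 primitive collections of Σ (r=10, n=4):

  P={4,7}:  v_{4} + v_{7} = 0  →  sig = (2; —)
  P={2,5}:  v_{2} + v_{5} = v_{4}  →  sig = (2; 1)
  P={3,7}:  v_{3} + v_{7} = v_{8}  →  sig = (2; 1)
  P={4,8}:  v_{4} + v_{8} = v_{3}  →  sig = (2; 1)
  P={4,9}:  v_{4} + v_{9} = v_{10}  →  sig = (2; 1)
  P={7,10}:  v_{7} + v_{10} = v_{9}  →  sig = (2; 1)
  P={1,7}:  v_{1} + v_{7} = v_{3} + v_{5}  →  sig = (2; 1,1)
  P={3,9}:  v_{3} + v_{9} = v_{8} + v_{10}  →  sig = (2; 1,1)
  P={1,9}:  v_{1} + v_{9} = v_{3} + v_{5} + v_{10}  →  sig = (2; 1,1,1)
  P={5,7}:  v_{5} + v_{7} = v_{6} + v_{8} + v_{10}  →  sig = (2; 1,1,1)
  P={5,9}:  v_{5} + v_{9} = v_{6} + v_{8} + 2·v_{10}  →  sig = (2; 1,1,2)
  P={1,2}:  v_{1} + v_{2} = v_{3} + 2·v_{4}  →  sig = (2; 1,2)
  P={1,8}:  v_{1} + v_{8} = 2·v_{3} + v_{5}  →  sig = (2; 1,2)
  P={3,4,5}:  v_{3} + v_{4} + v_{5} = v_{1}  →  sig = (3; 1)
  P={3,6,10}:  v_{3} + v_{6} + v_{10} = v_{5}  →  sig = (3; 1)
  P={1,6,10}:  v_{1} + v_{6} + v_{10} = v_{4} + 2·v_{5}  →  sig = (3; 1,2)
  P={2,6,8,10}:  v_{2} + v_{6} + v_{8} + v_{10} = 0  →  sig = (4; —)
  P={2,6,8,9}:  v_{2} + v_{6} + v_{8} + v_{9} = v_{7}  →  sig = (4; 1)

Signatures (|P|; sorted positive RHS coefficients), sorted:
{ (2; —),  (2; 1) ×5,  (2; 1,1) ×2,  (2; 1,1,1) ×2,  (2; 1,1,2),  (2; 1,2) ×2,  (3; 1) ×2,  (3; 1,2),  (4; —),  (4; 1) }


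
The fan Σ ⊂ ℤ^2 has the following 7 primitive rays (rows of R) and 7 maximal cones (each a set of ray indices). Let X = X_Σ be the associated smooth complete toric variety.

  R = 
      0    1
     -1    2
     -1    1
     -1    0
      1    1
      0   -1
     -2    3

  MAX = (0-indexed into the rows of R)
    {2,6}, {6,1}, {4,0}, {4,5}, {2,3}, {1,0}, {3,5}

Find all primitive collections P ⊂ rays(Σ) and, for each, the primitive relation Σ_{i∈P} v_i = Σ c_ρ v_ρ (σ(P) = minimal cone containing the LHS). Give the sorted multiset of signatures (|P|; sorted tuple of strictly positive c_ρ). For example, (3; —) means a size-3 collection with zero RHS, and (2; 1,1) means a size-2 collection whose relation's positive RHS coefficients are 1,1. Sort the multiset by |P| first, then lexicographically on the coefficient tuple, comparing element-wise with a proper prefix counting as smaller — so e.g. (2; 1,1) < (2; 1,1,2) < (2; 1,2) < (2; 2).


Δ(Σ) — 7 vertices, 14 min non-faces:

  {0,5}:  v_{0} + v_{5} = 0 ; sig = (2; —)
  {0,2}:  v_{0} + v_{2} = v_{1} ; sig = (2; 1)
  {0,3}:  v_{0} + v_{3} = v_{2} ; sig = (2; 1)
  {1,2}:  v_{1} + v_{2} = v_{6} ; sig = (2; 1)
  {1,5}:  v_{1} + v_{5} = v_{2} ; sig = (2; 1)
  {2,5}:  v_{2} + v_{5} = v_{3} ; sig = (2; 1)
  {3,4}:  v_{3} + v_{4} = v_{0} ; sig = (2; 1)
  {4,6}:  v_{4} + v_{6} = 2·v_{0} + v_{1} ; sig = (2; 1,2)
  {0,6}:  v_{0} + v_{6} = 2·v_{1} ; sig = (2; 2)
  {1,3}:  v_{1} + v_{3} = 2·v_{2} ; sig = (2; 2)
  {2,4}:  v_{2} + v_{4} = 2·v_{0} ; sig = (2; 2)
  {5,6}:  v_{5} + v_{6} = 2·v_{2} ; sig = (2; 2)
  {1,4}:  v_{1} + v_{4} = 3·v_{0} ; sig = (2; 3)
  {3,6}:  v_{3} + v_{6} = 3·v_{2} ; sig = (2; 3)

so the primitive-relation signature multiset is
[(2; —), (2; 1), (2; 1), (2; 1), (2; 1), (2; 1), (2; 1), (2; 1,2), (2; 2), (2; 2), (2; 2), (2; 2), (2; 3), (2; 3)]


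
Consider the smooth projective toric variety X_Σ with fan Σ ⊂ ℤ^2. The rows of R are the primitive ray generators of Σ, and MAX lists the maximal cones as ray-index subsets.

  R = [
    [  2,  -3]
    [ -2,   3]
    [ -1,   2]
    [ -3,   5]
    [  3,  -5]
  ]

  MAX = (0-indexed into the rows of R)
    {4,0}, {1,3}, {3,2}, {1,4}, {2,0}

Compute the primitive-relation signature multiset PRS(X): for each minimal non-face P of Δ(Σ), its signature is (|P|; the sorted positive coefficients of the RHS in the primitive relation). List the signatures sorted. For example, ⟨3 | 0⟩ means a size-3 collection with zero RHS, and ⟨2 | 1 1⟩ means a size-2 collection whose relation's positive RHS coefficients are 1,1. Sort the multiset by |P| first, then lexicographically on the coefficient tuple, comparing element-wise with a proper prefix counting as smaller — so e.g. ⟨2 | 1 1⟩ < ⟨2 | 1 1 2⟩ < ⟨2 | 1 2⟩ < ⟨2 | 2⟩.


Δ(Σ) — 5 vertices, 5 min non-faces:

  {0,1}:  v_{0} + v_{1} = 0  →  sig = ⟨2 | 0⟩
  {3,4}:  v_{3} + v_{4} = 0  →  sig = ⟨2 | 0⟩
  {0,3}:  v_{0} + v_{3} = v_{2}  →  sig = ⟨2 | 1⟩
  {1,2}:  v_{1} + v_{2} = v_{3}  →  sig = ⟨2 | 1⟩
  {2,4}:  v_{2} + v_{4} = v_{0}  →  sig = ⟨2 | 1⟩

Hence PRS(X_Σ) =
{ ⟨2 | 0⟩ ×2,  ⟨2 | 1⟩ ×3 }


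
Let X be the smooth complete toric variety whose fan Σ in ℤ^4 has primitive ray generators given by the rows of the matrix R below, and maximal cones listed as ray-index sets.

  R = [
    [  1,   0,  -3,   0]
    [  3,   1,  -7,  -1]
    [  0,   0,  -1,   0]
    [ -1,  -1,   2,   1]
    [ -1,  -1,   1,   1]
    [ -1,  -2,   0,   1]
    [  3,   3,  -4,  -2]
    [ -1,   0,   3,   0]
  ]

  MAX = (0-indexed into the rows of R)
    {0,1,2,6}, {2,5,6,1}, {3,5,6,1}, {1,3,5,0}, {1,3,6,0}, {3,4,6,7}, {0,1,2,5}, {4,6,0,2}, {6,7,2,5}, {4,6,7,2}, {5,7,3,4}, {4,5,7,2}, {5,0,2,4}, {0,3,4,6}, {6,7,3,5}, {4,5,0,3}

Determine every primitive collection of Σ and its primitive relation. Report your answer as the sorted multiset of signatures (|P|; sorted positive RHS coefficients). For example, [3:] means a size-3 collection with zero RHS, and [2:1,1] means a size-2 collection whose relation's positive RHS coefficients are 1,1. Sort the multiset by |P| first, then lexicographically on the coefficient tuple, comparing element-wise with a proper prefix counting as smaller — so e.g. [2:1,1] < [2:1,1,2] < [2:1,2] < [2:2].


Σ has 6 primitive collections:

  • {0,7}:  v_{0} + v_{7} = 0 ; sig = [2:]
  • {2,3}:  v_{2} + v_{3} = v_{4} ; sig = [2:1]
  • {1,7}:  v_{1} + v_{7} = v_{5} + v_{6} ; sig = [2:1,1]
  • {1,4}:  v_{1} + v_{4} = 2·v_{0} ; sig = [2:2]
  • {0,5,6}:  v_{0} + v_{5} + v_{6} = v_{1} ; sig = [3:1]
  • {4,5,6}:  v_{4} + v_{5} + v_{6} = v_{0} ; sig = [3:1]

Signatures (|P|; sorted positive RHS coefficients), sorted:
[[2:], [2:1], [2:1,1], [2:2], [3:1], [3:1]]


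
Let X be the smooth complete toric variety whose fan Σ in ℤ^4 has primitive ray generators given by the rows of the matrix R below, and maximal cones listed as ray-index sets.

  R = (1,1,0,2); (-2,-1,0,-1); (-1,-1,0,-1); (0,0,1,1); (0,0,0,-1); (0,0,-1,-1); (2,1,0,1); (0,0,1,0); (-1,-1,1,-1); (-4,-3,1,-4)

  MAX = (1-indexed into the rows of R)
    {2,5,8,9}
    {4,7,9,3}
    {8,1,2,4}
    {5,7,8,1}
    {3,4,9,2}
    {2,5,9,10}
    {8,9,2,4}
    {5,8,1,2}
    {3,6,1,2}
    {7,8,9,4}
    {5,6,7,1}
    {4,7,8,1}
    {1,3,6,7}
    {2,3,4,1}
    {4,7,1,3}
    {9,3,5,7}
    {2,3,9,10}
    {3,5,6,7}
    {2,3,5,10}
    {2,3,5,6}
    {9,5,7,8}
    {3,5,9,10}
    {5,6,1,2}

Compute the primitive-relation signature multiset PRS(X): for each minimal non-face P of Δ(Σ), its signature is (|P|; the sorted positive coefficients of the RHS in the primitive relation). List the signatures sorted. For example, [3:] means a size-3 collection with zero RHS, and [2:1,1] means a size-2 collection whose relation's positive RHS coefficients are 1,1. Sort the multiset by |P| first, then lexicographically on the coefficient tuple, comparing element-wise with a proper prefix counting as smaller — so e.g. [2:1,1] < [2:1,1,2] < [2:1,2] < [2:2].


Δ(Σ) — 10 vertices, 14 min non-faces:

  {2,7}:  v_{2} + v_{7} = 0  →  sig = [2:]
  {4,6}:  v_{4} + v_{6} = 0  →  sig = [2:]
  {1,9}:  v_{1} + v_{9} = v_{4}  →  sig = [2:1]
  {3,8}:  v_{3} + v_{8} = v_{9}  →  sig = [2:1]
  {4,5}:  v_{4} + v_{5} = v_{8}  →  sig = [2:1]
  {6,8}:  v_{6} + v_{8} = v_{5}  →  sig = [2:1]
  {1,10}:  v_{1} + v_{10} = v_{2} + v_{9}  →  sig = [2:1,1]
  {6,9}:  v_{6} + v_{9} = v_{3} + v_{5}  →  sig = [2:1,1]
  {7,10}:  v_{7} + v_{10} = v_{3} + v_{5} + v_{9}  →  sig = [2:1,1,1]
  {8,10}:  v_{8} + v_{10} = v_{2} + v_{5} + 2·v_{9}  →  sig = [2:1,1,2]
  {4,10}:  v_{4} + v_{10} = v_{2} + 2·v_{9}  →  sig = [2:1,2]
  {6,10}:  v_{6} + v_{10} = v_{2} + 2·v_{3} + 2·v_{5}  →  sig = [2:1,2,2]
  {1,3,5}:  v_{1} + v_{3} + v_{5} = 0  →  sig = [3:]
  {2,3,5,9}:  v_{2} + v_{3} + v_{5} + v_{9} = v_{10}  →  sig = [4:1]

so the primitive-relation signature multiset is
[[2:], [2:], [2:1], [2:1], [2:1], [2:1], [2:1,1], [2:1,1], [2:1,1,1], [2:1,1,2], [2:1,2], [2:1,2,2], [3:], [4:1]]


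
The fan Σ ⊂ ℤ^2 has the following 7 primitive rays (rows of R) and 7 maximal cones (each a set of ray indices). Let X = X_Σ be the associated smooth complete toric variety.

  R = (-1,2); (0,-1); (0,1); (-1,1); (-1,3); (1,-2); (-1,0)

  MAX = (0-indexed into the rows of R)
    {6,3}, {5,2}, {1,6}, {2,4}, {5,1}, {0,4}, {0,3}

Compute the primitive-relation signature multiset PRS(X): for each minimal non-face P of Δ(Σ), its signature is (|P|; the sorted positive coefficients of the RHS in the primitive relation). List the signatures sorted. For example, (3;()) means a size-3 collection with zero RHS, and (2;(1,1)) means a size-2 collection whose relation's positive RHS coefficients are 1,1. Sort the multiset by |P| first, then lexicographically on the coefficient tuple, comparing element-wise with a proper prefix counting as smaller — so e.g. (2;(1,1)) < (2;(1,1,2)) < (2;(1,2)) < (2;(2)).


Primitive collections (14):

  P={0,5}:  v_{0} + v_{5} = 0  →  sig = (2;())
  P={1,2}:  v_{1} + v_{2} = 0  →  sig = (2;())
  P={0,1}:  v_{0} + v_{1} = v_{3}  →  sig = (2;(1))
  P={0,2}:  v_{0} + v_{2} = v_{4}  →  sig = (2;(1))
  P={1,3}:  v_{1} + v_{3} = v_{6}  →  sig = (2;(1))
  P={1,4}:  v_{1} + v_{4} = v_{0}  →  sig = (2;(1))
  P={2,3}:  v_{2} + v_{3} = v_{0}  →  sig = (2;(1))
  P={2,6}:  v_{2} + v_{6} = v_{3}  →  sig = (2;(1))
  P={3,5}:  v_{3} + v_{5} = v_{1}  →  sig = (2;(1))
  P={4,5}:  v_{4} + v_{5} = v_{2}  →  sig = (2;(1))
  P={4,6}:  v_{4} + v_{6} = v_{0} + v_{3}  →  sig = (2;(1,1))
  P={0,6}:  v_{0} + v_{6} = 2·v_{3}  →  sig = (2;(2))
  P={3,4}:  v_{3} + v_{4} = 2·v_{0}  →  sig = (2;(2))
  P={5,6}:  v_{5} + v_{6} = 2·v_{1}  →  sig = (2;(2))

so the primitive-relation signature multiset is
    |P|=2: 14 collections, coeffs (), (), (1), (1), (1), (1), (1), (1), (1), (1), (1,1), (2), (2), (2)


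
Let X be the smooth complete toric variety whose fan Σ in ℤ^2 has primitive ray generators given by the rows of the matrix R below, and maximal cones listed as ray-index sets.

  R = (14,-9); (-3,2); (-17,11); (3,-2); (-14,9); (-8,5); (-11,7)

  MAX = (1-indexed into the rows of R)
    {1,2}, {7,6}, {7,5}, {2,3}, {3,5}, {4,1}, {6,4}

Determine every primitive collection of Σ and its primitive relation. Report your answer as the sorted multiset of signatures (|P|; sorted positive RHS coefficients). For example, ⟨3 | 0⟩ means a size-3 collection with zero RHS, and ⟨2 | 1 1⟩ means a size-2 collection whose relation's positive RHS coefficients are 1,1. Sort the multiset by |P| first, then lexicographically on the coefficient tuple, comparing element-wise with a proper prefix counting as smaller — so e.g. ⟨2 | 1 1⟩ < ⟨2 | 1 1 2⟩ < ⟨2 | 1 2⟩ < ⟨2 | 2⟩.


Σ has 14 primitive collections:

  P={1,5}:  v_{1} + v_{5} = 0  ⟹  sig = ⟨2 | 0⟩
  P={2,4}:  v_{2} + v_{4} = 0  ⟹  sig = ⟨2 | 0⟩
  P={1,3}:  v_{1} + v_{3} = v_{2}  ⟹  sig = ⟨2 | 1⟩
  P={1,7}:  v_{1} + v_{7} = v_{4}  ⟹  sig = ⟨2 | 1⟩
  P={2,5}:  v_{2} + v_{5} = v_{3}  ⟹  sig = ⟨2 | 1⟩
  P={2,6}:  v_{2} + v_{6} = v_{7}  ⟹  sig = ⟨2 | 1⟩
  P={2,7}:  v_{2} + v_{7} = v_{5}  ⟹  sig = ⟨2 | 1⟩
  P={3,4}:  v_{3} + v_{4} = v_{5}  ⟹  sig = ⟨2 | 1⟩
  P={4,5}:  v_{4} + v_{5} = v_{7}  ⟹  sig = ⟨2 | 1⟩
  P={4,7}:  v_{4} + v_{7} = v_{6}  ⟹  sig = ⟨2 | 1⟩
  P={3,6}:  v_{3} + v_{6} = v_{5} + v_{7}  ⟹  sig = ⟨2 | 1 1⟩
  P={1,6}:  v_{1} + v_{6} = 2·v_{4}  ⟹  sig = ⟨2 | 2⟩
  P={3,7}:  v_{3} + v_{7} = 2·v_{5}  ⟹  sig = ⟨2 | 2⟩
  P={5,6}:  v_{5} + v_{6} = 2·v_{7}  ⟹  sig = ⟨2 | 2⟩

so the primitive-relation signature multiset is
    ⟨2 | 0⟩
    ⟨2 | 0⟩
    ⟨2 | 1⟩
    ⟨2 | 1⟩
    ⟨2 | 1⟩
    ⟨2 | 1⟩
    ⟨2 | 1⟩
    ⟨2 | 1⟩
    ⟨2 | 1⟩
    ⟨2 | 1⟩
    ⟨2 | 1 1⟩
    ⟨2 | 2⟩
    ⟨2 | 2⟩
    ⟨2 | 2⟩


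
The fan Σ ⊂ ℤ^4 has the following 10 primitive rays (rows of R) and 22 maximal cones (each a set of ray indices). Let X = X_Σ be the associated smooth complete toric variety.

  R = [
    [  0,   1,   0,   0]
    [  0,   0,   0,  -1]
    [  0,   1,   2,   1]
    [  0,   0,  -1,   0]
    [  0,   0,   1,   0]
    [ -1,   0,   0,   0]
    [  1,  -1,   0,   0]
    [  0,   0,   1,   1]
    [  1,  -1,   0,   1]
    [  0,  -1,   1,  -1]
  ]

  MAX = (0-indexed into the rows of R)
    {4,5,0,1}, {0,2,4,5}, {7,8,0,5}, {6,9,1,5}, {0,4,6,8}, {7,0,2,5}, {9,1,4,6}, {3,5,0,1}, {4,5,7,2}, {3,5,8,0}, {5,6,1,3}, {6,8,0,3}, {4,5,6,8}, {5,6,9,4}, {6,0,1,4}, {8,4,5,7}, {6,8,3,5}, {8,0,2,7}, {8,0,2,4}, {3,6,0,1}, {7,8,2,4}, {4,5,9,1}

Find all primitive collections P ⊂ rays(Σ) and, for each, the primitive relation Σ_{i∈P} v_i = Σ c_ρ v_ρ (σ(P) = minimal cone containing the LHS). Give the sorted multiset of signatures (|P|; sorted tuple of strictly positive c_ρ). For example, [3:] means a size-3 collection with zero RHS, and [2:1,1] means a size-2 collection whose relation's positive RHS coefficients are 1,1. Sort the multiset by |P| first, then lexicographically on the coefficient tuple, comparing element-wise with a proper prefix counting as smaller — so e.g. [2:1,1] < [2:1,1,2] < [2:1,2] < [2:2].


Minimal non-faces — 18 found among 10 rays, 22 max cones:

  P={3,4}:  v_{3} + v_{4} = 0  ⇒ sig = [2:]
  P={1,7}:  v_{1} + v_{7} = v_{4}  ⇒ sig = [2:1]
  P={1,8}:  v_{1} + v_{8} = v_{6}  ⇒ sig = [2:1]
  P={0,9}:  v_{0} + v_{9} = v_{1} + v_{4}  ⇒ sig = [2:1,1]
  P={2,3}:  v_{2} + v_{3} = v_{0} + v_{7}  ⇒ sig = [2:1,1]
  P={6,7}:  v_{6} + v_{7} = v_{4} + v_{8}  ⇒ sig = [2:1,1]
  P={3,7}:  v_{3} + v_{7} = v_{0} + v_{5} + v_{8}  ⇒ sig = [2:1,1,1]
  P={3,9}:  v_{3} + v_{9} = v_{1} + v_{5} + v_{6}  ⇒ sig = [2:1,1,1]
  P={2,6}:  v_{2} + v_{6} = v_{0} + 2·v_{4} + v_{8}  ⇒ sig = [2:1,1,2]
  P={7,9}:  v_{7} + v_{9} = 2·v_{4} + v_{5} + v_{6}  ⇒ sig = [2:1,1,2]
  P={8,9}:  v_{8} + v_{9} = v_{4} + v_{5} + 2·v_{6}  ⇒ sig = [2:1,1,2]
  P={1,2}:  v_{1} + v_{2} = v_{0} + 2·v_{4}  ⇒ sig = [2:1,2]
  P={2,9}:  v_{2} + v_{9} = 3·v_{4}  ⇒ sig = [2:3]
  P={0,5,6}:  v_{0} + v_{5} + v_{6} = 0  ⇒ sig = [3:]
  P={0,4,7}:  v_{0} + v_{4} + v_{7} = v_{2}  ⇒ sig = [3:1]
  P={2,5,8}:  v_{2} + v_{5} + v_{8} = 2·v_{7}  ⇒ sig = [3:2]
  P={0,4,5,8}:  v_{0} + v_{4} + v_{5} + v_{8} = v_{7}  ⇒ sig = [4:1]
  P={1,4,5,6}:  v_{1} + v_{4} + v_{5} + v_{6} = v_{9}  ⇒ sig = [4:1]

Hence PRS(X_Σ) =
    [2:]
    [2:1]
    [2:1]
    [2:1,1]
    [2:1,1]
    [2:1,1]
    [2:1,1,1]
    [2:1,1,1]
    [2:1,1,2]
    [2:1,1,2]
    [2:1,1,2]
    [2:1,2]
    [2:3]
    [3:]
    [3:1]
    [3:2]
    [4:1]
    [4:1]


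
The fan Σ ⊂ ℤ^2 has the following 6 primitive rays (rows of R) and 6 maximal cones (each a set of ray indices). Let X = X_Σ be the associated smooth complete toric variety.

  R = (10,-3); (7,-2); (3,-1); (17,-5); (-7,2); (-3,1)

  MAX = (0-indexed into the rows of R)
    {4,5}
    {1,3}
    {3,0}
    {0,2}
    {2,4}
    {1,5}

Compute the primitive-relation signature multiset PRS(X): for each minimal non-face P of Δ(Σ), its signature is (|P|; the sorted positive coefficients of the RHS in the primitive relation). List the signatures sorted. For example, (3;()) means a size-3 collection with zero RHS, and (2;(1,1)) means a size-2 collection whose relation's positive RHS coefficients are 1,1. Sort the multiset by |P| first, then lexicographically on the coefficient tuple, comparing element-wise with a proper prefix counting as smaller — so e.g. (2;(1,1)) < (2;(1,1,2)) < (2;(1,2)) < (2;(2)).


Δ(Σ) — 6 vertices, 9 min non-faces:

  P = {1,4}:  v_{1} + v_{4} = 0 — sig = (2;())
  P = {2,5}:  v_{2} + v_{5} = 0 — sig = (2;())
  P = {0,1}:  v_{0} + v_{1} = v_{3} — sig = (2;(1))
  P = {0,4}:  v_{0} + v_{4} = v_{2} — sig = (2;(1))
  P = {0,5}:  v_{0} + v_{5} = v_{1} — sig = (2;(1))
  P = {1,2}:  v_{1} + v_{2} = v_{0} — sig = (2;(1))
  P = {3,4}:  v_{3} + v_{4} = v_{0} — sig = (2;(1))
  P = {2,3}:  v_{2} + v_{3} = 2·v_{0} — sig = (2;(2))
  P = {3,5}:  v_{3} + v_{5} = 2·v_{1} — sig = (2;(2))

Hence PRS(X_Σ) =
    |P|=2: 9 collections, coeffs (), (), (1), (1), (1), (1), (1), (2), (2)


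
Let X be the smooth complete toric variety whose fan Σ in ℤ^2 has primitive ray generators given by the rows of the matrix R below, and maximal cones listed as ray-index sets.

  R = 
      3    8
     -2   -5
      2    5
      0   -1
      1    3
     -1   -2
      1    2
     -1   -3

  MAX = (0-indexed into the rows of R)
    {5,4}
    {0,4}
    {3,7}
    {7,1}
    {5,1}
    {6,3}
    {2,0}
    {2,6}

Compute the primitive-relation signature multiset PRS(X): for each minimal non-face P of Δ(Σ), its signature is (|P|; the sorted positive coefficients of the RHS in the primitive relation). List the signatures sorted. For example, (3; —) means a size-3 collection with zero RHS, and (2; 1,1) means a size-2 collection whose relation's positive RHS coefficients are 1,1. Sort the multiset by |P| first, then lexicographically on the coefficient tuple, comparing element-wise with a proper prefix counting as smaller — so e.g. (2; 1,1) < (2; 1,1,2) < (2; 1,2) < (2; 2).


Δ(Σ) — 8 vertices, 20 min non-faces:

  {1,2}:  v_{1} + v_{2} = 0  so sig = (2; —)
  {4,7}:  v_{4} + v_{7} = 0  so sig = (2; —)
  {5,6}:  v_{5} + v_{6} = 0  so sig = (2; —)
  {0,1}:  v_{0} + v_{1} = v_{4}  so sig = (2; 1)
  {0,7}:  v_{0} + v_{7} = v_{2}  so sig = (2; 1)
  {1,4}:  v_{1} + v_{4} = v_{5}  so sig = (2; 1)
  {1,6}:  v_{1} + v_{6} = v_{7}  so sig = (2; 1)
  {2,4}:  v_{2} + v_{4} = v_{0}  so sig = (2; 1)
  {2,5}:  v_{2} + v_{5} = v_{4}  so sig = (2; 1)
  {2,7}:  v_{2} + v_{7} = v_{6}  so sig = (2; 1)
  {3,4}:  v_{3} + v_{4} = v_{6}  so sig = (2; 1)
  {3,5}:  v_{3} + v_{5} = v_{7}  so sig = (2; 1)
  {4,6}:  v_{4} + v_{6} = v_{2}  so sig = (2; 1)
  {5,7}:  v_{5} + v_{7} = v_{1}  so sig = (2; 1)
  {6,7}:  v_{6} + v_{7} = v_{3}  so sig = (2; 1)
  {0,3}:  v_{0} + v_{3} = v_{2} + v_{6}  so sig = (2; 1,1)
  {0,5}:  v_{0} + v_{5} = 2·v_{4}  so sig = (2; 2)
  {0,6}:  v_{0} + v_{6} = 2·v_{2}  so sig = (2; 2)
  {1,3}:  v_{1} + v_{3} = 2·v_{7}  so sig = (2; 2)
  {2,3}:  v_{2} + v_{3} = 2·v_{6}  so sig = (2; 2)

Hence PRS(X_Σ) =
    |P|=2: 20 collections, coeffs (), (), (), (1), (1), (1), (1), (1), (1), (1), (1), (1), (1), (1), (1), (1,1), (2), (2), (2), (2)


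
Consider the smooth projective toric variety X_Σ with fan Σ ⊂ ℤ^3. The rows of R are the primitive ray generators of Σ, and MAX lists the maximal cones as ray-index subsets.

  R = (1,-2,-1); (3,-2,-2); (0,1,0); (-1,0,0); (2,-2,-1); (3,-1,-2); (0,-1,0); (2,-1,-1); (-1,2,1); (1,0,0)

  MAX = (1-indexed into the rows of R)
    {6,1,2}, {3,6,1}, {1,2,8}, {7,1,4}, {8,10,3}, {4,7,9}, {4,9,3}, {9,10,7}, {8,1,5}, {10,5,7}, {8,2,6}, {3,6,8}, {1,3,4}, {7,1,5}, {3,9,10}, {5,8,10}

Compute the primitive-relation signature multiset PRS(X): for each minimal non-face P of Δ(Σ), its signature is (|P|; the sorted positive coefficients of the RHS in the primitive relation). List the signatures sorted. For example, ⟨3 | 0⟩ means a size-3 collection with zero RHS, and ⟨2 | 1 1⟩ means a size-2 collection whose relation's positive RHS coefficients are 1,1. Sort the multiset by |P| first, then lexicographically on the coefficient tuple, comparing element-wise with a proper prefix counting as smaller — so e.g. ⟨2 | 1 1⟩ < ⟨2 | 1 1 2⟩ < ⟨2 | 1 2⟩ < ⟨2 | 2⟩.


23 collections generate NE(X_Σ); each relation:

  P = {1,9}:  v_{1} + v_{9} = 0  →  sig = ⟨2 | 0⟩
  P = {3,7}:  v_{3} + v_{7} = 0  →  sig = ⟨2 | 0⟩
  P = {4,10}:  v_{4} + v_{10} = 0  →  sig = ⟨2 | 0⟩
  P = {1,10}:  v_{1} + v_{10} = v_{5}  →  sig = ⟨2 | 1⟩
  P = {2,3}:  v_{2} + v_{3} = v_{6}  →  sig = ⟨2 | 1⟩
  P = {3,5}:  v_{3} + v_{5} = v_{8}  →  sig = ⟨2 | 1⟩
  P = {4,5}:  v_{4} + v_{5} = v_{1}  →  sig = ⟨2 | 1⟩
  P = {5,9}:  v_{5} + v_{9} = v_{10}  →  sig = ⟨2 | 1⟩
  P = {6,7}:  v_{6} + v_{7} = v_{2}  →  sig = ⟨2 | 1⟩
  P = {7,8}:  v_{7} + v_{8} = v_{5}  →  sig = ⟨2 | 1⟩
  P = {2,7}:  v_{2} + v_{7} = v_{1} + v_{8}  →  sig = ⟨2 | 1 1⟩
  P = {2,9}:  v_{2} + v_{9} = v_{3} + v_{8}  →  sig = ⟨2 | 1 1⟩
  P = {4,8}:  v_{4} + v_{8} = v_{1} + v_{3}  →  sig = ⟨2 | 1 1⟩
  P = {5,6}:  v_{5} + v_{6} = v_{2} + v_{8}  →  sig = ⟨2 | 1 1⟩
  P = {8,9}:  v_{8} + v_{9} = v_{3} + v_{10}  →  sig = ⟨2 | 1 1⟩
  P = {2,5}:  v_{2} + v_{5} = v_{1} + 2·v_{8}  →  sig = ⟨2 | 1 2⟩
  P = {6,9}:  v_{6} + v_{9} = 2·v_{3} + v_{8}  →  sig = ⟨2 | 1 2⟩
  P = {6,10}:  v_{6} + v_{10} = v_{3} + 2·v_{8}  →  sig = ⟨2 | 1 2⟩
  P = {2,10}:  v_{2} + v_{10} = 2·v_{8}  →  sig = ⟨2 | 2⟩
  P = {2,4}:  v_{2} + v_{4} = 2·v_{1} + 2·v_{3}  →  sig = ⟨2 | 2 2⟩
  P = {4,6}:  v_{4} + v_{6} = 2·v_{1} + 3·v_{3}  →  sig = ⟨2 | 2 3⟩
  P = {1,3,8}:  v_{1} + v_{3} + v_{8} = v_{2}  →  sig = ⟨3 | 1⟩
  P = {1,6,8}:  v_{1} + v_{6} + v_{8} = 2·v_{2}  →  sig = ⟨3 | 2⟩

so the primitive-relation signature multiset is
[⟨2 | 0⟩, ⟨2 | 0⟩, ⟨2 | 0⟩, ⟨2 | 1⟩, ⟨2 | 1⟩, ⟨2 | 1⟩, ⟨2 | 1⟩, ⟨2 | 1⟩, ⟨2 | 1⟩, ⟨2 | 1⟩, ⟨2 | 1 1⟩, ⟨2 | 1 1⟩, ⟨2 | 1 1⟩, ⟨2 | 1 1⟩, ⟨2 | 1 1⟩, ⟨2 | 1 2⟩, ⟨2 | 1 2⟩, ⟨2 | 1 2⟩, ⟨2 | 2⟩, ⟨2 | 2 2⟩, ⟨2 | 2 3⟩, ⟨3 | 1⟩, ⟨3 | 2⟩]


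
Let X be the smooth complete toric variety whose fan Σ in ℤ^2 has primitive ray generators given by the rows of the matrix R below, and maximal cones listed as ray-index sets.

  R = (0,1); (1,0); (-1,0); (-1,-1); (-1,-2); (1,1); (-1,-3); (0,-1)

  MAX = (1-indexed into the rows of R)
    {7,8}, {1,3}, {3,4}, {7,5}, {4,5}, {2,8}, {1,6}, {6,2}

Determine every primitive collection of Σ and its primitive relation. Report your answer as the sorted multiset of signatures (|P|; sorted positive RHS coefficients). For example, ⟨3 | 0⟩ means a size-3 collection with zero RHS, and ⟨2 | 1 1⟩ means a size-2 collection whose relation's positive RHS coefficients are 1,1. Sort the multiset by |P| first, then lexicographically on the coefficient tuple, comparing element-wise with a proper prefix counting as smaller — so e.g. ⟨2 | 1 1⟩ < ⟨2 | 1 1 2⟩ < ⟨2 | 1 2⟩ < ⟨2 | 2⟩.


20 collections generate NE(X_Σ); each relation:

  {1,8}:  v_{1} + v_{8} = 0  →  sig = ⟨2 | 0⟩
  {2,3}:  v_{2} + v_{3} = 0  →  sig = ⟨2 | 0⟩
  {4,6}:  v_{4} + v_{6} = 0  →  sig = ⟨2 | 0⟩
  {1,2}:  v_{1} + v_{2} = v_{6}  →  sig = ⟨2 | 1⟩
  {1,4}:  v_{1} + v_{4} = v_{3}  →  sig = ⟨2 | 1⟩
  {1,5}:  v_{1} + v_{5} = v_{4}  →  sig = ⟨2 | 1⟩
  {1,7}:  v_{1} + v_{7} = v_{5}  →  sig = ⟨2 | 1⟩
  {2,4}:  v_{2} + v_{4} = v_{8}  →  sig = ⟨2 | 1⟩
  {3,6}:  v_{3} + v_{6} = v_{1}  →  sig = ⟨2 | 1⟩
  {3,8}:  v_{3} + v_{8} = v_{4}  →  sig = ⟨2 | 1⟩
  {4,8}:  v_{4} + v_{8} = v_{5}  →  sig = ⟨2 | 1⟩
  {5,6}:  v_{5} + v_{6} = v_{8}  →  sig = ⟨2 | 1⟩
  {5,8}:  v_{5} + v_{8} = v_{7}  →  sig = ⟨2 | 1⟩
  {6,8}:  v_{6} + v_{8} = v_{2}  →  sig = ⟨2 | 1⟩
  {3,7}:  v_{3} + v_{7} = v_{4} + v_{5}  →  sig = ⟨2 | 1 1⟩
  {2,5}:  v_{2} + v_{5} = 2·v_{8}  →  sig = ⟨2 | 2⟩
  {3,5}:  v_{3} + v_{5} = 2·v_{4}  →  sig = ⟨2 | 2⟩
  {4,7}:  v_{4} + v_{7} = 2·v_{5}  →  sig = ⟨2 | 2⟩
  {6,7}:  v_{6} + v_{7} = 2·v_{8}  →  sig = ⟨2 | 2⟩
  {2,7}:  v_{2} + v_{7} = 3·v_{8}  →  sig = ⟨2 | 3⟩

Signatures (|P|; sorted positive RHS coefficients), sorted:
[⟨2 | 0⟩, ⟨2 | 0⟩, ⟨2 | 0⟩, ⟨2 | 1⟩, ⟨2 | 1⟩, ⟨2 | 1⟩, ⟨2 | 1⟩, ⟨2 | 1⟩, ⟨2 | 1⟩, ⟨2 | 1⟩, ⟨2 | 1⟩, ⟨2 | 1⟩, ⟨2 | 1⟩, ⟨2 | 1⟩, ⟨2 | 1 1⟩, ⟨2 | 2⟩, ⟨2 | 2⟩, ⟨2 | 2⟩, ⟨2 | 2⟩, ⟨2 | 3⟩]


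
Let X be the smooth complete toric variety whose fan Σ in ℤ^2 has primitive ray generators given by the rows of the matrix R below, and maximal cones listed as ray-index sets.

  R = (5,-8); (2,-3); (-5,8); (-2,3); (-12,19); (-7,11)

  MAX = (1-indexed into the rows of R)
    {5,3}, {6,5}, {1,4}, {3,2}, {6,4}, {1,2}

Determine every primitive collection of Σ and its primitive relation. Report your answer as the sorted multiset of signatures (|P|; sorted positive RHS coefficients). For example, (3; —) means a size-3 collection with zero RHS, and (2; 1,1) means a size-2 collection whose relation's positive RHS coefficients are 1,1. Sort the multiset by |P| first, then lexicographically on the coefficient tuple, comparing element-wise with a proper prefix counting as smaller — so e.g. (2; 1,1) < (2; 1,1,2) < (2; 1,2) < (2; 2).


The 9 primitive collections of Σ (r=6, n=2):

  {1,3}:  v_{1} + v_{3} = 0  →  sig = (2; —)
  {2,4}:  v_{2} + v_{4} = 0  →  sig = (2; —)
  {1,5}:  v_{1} + v_{5} = v_{6}  →  sig = (2; 1)
  {1,6}:  v_{1} + v_{6} = v_{4}  →  sig = (2; 1)
  {2,6}:  v_{2} + v_{6} = v_{3}  →  sig = (2; 1)
  {3,4}:  v_{3} + v_{4} = v_{6}  →  sig = (2; 1)
  {3,6}:  v_{3} + v_{6} = v_{5}  →  sig = (2; 1)
  {2,5}:  v_{2} + v_{5} = 2·v_{3}  →  sig = (2; 2)
  {4,5}:  v_{4} + v_{5} = 2·v_{6}  →  sig = (2; 2)

Hence PRS(X_Σ) =
[(2; —), (2; —), (2; 1), (2; 1), (2; 1), (2; 1), (2; 1), (2; 2), (2; 2)]


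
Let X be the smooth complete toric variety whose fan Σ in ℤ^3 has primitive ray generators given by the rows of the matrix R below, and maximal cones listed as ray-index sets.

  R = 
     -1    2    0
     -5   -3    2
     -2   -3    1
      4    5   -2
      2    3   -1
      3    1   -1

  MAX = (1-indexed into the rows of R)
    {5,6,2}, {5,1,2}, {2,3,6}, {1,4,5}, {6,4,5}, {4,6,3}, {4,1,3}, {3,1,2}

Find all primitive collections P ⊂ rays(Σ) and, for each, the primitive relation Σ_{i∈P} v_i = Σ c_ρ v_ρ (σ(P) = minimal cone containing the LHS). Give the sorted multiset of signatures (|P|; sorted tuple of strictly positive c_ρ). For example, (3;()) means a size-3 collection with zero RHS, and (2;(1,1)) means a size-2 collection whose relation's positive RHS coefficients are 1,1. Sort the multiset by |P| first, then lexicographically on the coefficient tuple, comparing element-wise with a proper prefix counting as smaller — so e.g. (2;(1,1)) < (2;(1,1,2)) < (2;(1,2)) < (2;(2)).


|primitive collections| = 3. Relations:

  • {3,5}:  v_{3} + v_{5} = 0 ; sig = (2;())
  • {1,6}:  v_{1} + v_{6} = v_{5} ; sig = (2;(1))
  • {2,4}:  v_{2} + v_{4} = v_{1} ; sig = (2;(1))

Sorted signature multiset PRS(X):
    |P|=2: 3 collections, coeffs (), (1), (1)


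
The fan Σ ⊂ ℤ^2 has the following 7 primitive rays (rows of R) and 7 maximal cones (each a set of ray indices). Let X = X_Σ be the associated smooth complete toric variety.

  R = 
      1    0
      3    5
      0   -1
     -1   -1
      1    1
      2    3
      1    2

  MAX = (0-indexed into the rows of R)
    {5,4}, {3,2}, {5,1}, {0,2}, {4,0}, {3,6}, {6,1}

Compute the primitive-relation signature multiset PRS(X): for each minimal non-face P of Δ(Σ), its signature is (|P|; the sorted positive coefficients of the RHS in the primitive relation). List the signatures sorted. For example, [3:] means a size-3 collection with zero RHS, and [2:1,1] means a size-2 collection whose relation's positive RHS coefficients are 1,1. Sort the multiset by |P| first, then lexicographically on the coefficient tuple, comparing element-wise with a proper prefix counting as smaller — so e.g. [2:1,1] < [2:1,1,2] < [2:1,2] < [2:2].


The 14 primitive collections of Σ (r=7, n=2):

  P={3,4}:  v_{3} + v_{4} = 0  →  sig = [2:]
  P={0,3}:  v_{0} + v_{3} = v_{2}  →  sig = [2:1]
  P={2,4}:  v_{2} + v_{4} = v_{0}  →  sig = [2:1]
  P={2,6}:  v_{2} + v_{6} = v_{4}  →  sig = [2:1]
  P={3,5}:  v_{3} + v_{5} = v_{6}  →  sig = [2:1]
  P={4,6}:  v_{4} + v_{6} = v_{5}  →  sig = [2:1]
  P={5,6}:  v_{5} + v_{6} = v_{1}  →  sig = [2:1]
  P={1,2}:  v_{1} + v_{2} = v_{4} + v_{5}  →  sig = [2:1,1]
  P={0,1}:  v_{0} + v_{1} = 2·v_{4} + v_{5}  →  sig = [2:1,2]
  P={0,6}:  v_{0} + v_{6} = 2·v_{4}  →  sig = [2:2]
  P={1,3}:  v_{1} + v_{3} = 2·v_{6}  →  sig = [2:2]
  P={1,4}:  v_{1} + v_{4} = 2·v_{5}  →  sig = [2:2]
  P={2,5}:  v_{2} + v_{5} = 2·v_{4}  →  sig = [2:2]
  P={0,5}:  v_{0} + v_{5} = 3·v_{4}  →  sig = [2:3]

Signatures (|P|; sorted positive RHS coefficients), sorted:
[[2:], [2:1], [2:1], [2:1], [2:1], [2:1], [2:1], [2:1,1], [2:1,2], [2:2], [2:2], [2:2], [2:2], [2:3]]


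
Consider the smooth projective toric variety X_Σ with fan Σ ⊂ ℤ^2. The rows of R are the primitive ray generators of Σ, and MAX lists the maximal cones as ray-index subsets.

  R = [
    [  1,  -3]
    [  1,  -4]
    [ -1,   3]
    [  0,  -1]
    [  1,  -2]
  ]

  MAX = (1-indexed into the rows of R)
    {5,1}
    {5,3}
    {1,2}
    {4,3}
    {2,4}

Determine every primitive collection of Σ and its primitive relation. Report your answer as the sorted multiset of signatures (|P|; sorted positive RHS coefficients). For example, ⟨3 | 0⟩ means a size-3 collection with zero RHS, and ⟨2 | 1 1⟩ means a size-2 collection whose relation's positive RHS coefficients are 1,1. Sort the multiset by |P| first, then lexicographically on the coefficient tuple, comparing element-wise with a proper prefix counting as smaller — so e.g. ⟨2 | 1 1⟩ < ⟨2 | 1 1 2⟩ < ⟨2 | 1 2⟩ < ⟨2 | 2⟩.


Minimal non-faces — 5 found among 5 rays, 5 max cones:

  • {1,3}:  v_{1} + v_{3} = 0  so sig = ⟨2 | 0⟩
  • {1,4}:  v_{1} + v_{4} = v_{2}  so sig = ⟨2 | 1⟩
  • {2,3}:  v_{2} + v_{3} = v_{4}  so sig = ⟨2 | 1⟩
  • {4,5}:  v_{4} + v_{5} = v_{1}  so sig = ⟨2 | 1⟩
  • {2,5}:  v_{2} + v_{5} = 2·v_{1}  so sig = ⟨2 | 2⟩

Signatures (|P|; sorted positive RHS coefficients), sorted:
[⟨2 | 0⟩, ⟨2 | 1⟩, ⟨2 | 1⟩, ⟨2 | 1⟩, ⟨2 | 2⟩]


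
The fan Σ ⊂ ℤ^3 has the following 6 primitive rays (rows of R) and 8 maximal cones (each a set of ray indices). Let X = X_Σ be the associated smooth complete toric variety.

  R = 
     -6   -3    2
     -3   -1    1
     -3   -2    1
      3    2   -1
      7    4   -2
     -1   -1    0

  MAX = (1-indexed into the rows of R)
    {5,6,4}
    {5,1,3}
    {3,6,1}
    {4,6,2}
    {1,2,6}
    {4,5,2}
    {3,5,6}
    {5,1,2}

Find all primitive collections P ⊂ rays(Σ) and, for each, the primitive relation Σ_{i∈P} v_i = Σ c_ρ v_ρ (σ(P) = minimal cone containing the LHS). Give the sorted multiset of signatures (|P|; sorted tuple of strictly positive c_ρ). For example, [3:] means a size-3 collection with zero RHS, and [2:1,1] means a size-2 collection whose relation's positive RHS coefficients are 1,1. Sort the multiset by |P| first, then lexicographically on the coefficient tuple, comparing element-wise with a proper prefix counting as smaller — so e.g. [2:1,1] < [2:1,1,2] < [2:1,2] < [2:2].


Σ has 5 primitive collections:

  • {3,4}:  v_{3} + v_{4} = 0  so sig = [2:]
  • {1,4}:  v_{1} + v_{4} = v_{2}  so sig = [2:1]
  • {2,3}:  v_{2} + v_{3} = v_{1}  so sig = [2:1]
  • {1,5,6}:  v_{1} + v_{5} + v_{6} = 0  so sig = [3:]
  • {2,5,6}:  v_{2} + v_{5} + v_{6} = v_{4}  so sig = [3:1]

so the primitive-relation signature multiset is
    |P|=2: 3 collections, coeffs (), (1), (1)
    |P|=3: 2 collections, coeffs (), (1)


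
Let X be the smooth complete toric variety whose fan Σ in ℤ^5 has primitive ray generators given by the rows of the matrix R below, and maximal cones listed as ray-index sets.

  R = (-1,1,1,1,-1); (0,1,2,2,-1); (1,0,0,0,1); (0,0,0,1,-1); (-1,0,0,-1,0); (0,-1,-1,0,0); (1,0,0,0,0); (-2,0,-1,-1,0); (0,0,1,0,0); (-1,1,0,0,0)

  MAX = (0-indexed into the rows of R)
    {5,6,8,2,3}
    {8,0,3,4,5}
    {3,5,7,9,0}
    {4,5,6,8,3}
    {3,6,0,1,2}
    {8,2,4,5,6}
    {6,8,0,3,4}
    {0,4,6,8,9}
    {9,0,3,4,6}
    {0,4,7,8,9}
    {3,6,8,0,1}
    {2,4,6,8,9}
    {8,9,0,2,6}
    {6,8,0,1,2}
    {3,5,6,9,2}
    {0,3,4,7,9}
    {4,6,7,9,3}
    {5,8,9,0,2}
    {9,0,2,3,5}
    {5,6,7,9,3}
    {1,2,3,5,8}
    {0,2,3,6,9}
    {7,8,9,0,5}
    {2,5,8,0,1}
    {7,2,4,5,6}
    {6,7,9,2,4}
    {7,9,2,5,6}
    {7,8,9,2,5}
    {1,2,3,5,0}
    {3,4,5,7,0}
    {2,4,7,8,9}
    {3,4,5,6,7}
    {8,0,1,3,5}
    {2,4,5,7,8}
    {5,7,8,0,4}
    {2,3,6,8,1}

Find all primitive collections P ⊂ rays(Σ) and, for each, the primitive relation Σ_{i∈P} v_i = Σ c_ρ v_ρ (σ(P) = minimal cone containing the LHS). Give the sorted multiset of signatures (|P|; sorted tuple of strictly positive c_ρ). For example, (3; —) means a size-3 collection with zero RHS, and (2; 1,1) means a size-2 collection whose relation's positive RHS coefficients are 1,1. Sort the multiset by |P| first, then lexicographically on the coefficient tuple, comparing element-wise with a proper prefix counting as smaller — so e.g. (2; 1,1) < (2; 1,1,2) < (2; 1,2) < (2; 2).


Σ has 16 primitive collections:

  {1,4}:  v_{1} + v_{4} = v_{0} + v_{8}  ⟹  sig = (2; 1,1)
  {1,7}:  v_{1} + v_{7} = v_{0} + v_{5} + v_{8} + v_{9}  ⟹  sig = (2; 1,1,1,1)
  {1,9}:  v_{1} + v_{9} = 2·v_{0} + v_{2}  ⟹  sig = (2; 1,2)
  {2,3,4}:  v_{2} + v_{3} + v_{4} = 0  ⟹  sig = (3; —)
  {0,5,6}:  v_{0} + v_{5} + v_{6} = v_{3}  ⟹  sig = (3; 1)
  {3,8,9}:  v_{3} + v_{8} + v_{9} = v_{0}  ⟹  sig = (3; 1)
  {4,5,9}:  v_{4} + v_{5} + v_{9} = v_{7}  ⟹  sig = (3; 1)
  {6,7,8}:  v_{6} + v_{7} + v_{8} = v_{4}  ⟹  sig = (3; 1)
  {0,2,4}:  v_{0} + v_{2} + v_{4} = v_{8} + v_{9}  ⟹  sig = (3; 1,1)
  {2,3,7}:  v_{2} + v_{3} + v_{7} = v_{5} + v_{9}  ⟹  sig = (3; 1,1)
  {0,6,7}:  v_{0} + v_{6} + v_{7} = v_{3} + v_{4} + v_{9}  ⟹  sig = (3; 1,1,1)
  {3,7,8}:  v_{3} + v_{7} + v_{8} = v_{0} + v_{4} + v_{5}  ⟹  sig = (3; 1,1,1)
  {0,2,7}:  v_{0} + v_{2} + v_{7} = v_{5} + v_{8} + 2·v_{9}  ⟹  sig = (3; 1,1,2)
  {1,5,6}:  v_{1} + v_{5} + v_{6} = v_{2} + 2·v_{3} + v_{8}  ⟹  sig = (3; 1,1,2)
  {5,6,8,9}:  v_{5} + v_{6} + v_{8} + v_{9} = 0  ⟹  sig = (4; —)
  {0,2,3,8}:  v_{0} + v_{2} + v_{3} + v_{8} = v_{1}  ⟹  sig = (4; 1)

Hence PRS(X_Σ) =
    (2; 1,1)
    (2; 1,1,1,1)
    (2; 1,2)
    (3; —)
    (3; 1)
    (3; 1)
    (3; 1)
    (3; 1)
    (3; 1,1)
    (3; 1,1)
    (3; 1,1,1)
    (3; 1,1,1)
    (3; 1,1,2)
    (3; 1,1,2)
    (4; —)
    (4; 1)


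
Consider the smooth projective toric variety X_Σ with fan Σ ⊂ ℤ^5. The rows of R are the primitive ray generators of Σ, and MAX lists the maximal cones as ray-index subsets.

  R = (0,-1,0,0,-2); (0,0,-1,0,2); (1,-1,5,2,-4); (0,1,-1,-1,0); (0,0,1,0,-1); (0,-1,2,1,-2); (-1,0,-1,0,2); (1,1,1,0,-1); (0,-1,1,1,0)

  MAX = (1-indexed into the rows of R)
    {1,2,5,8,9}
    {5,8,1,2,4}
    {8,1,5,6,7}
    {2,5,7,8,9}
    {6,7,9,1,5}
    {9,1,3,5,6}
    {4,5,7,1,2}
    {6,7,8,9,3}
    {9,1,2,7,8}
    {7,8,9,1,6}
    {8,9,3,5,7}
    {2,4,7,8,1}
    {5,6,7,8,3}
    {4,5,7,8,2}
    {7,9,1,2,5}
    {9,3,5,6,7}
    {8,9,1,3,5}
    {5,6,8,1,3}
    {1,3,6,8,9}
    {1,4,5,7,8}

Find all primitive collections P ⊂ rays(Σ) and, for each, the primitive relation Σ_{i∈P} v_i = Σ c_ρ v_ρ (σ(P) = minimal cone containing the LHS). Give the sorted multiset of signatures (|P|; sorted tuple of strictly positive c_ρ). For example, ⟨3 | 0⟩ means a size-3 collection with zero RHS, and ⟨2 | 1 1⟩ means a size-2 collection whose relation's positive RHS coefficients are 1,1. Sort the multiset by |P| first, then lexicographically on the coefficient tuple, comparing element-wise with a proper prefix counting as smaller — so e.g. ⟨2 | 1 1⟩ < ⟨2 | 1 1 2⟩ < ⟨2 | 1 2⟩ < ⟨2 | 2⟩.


The 9 primitive collections of Σ (r=9, n=5):

  • {4,9}:  v_{4} + v_{9} = 0  ⇒ sig = ⟨2 | 0⟩
  • {2,6}:  v_{2} + v_{6} = v_{9}  ⇒ sig = ⟨2 | 1⟩
  • {3,4}:  v_{3} + v_{4} = v_{5} + v_{6} + v_{8}  ⇒ sig = ⟨2 | 1 1 1⟩
  • {4,6}:  v_{4} + v_{6} = v_{1} + v_{5} + v_{7} + v_{8}  ⇒ sig = ⟨2 | 1 1 1 1⟩
  • {2,3}:  v_{2} + v_{3} = v_{5} + v_{8} + 2·v_{9}  ⇒ sig = ⟨2 | 1 1 2⟩
  • {1,3,7}:  v_{1} + v_{3} + v_{7} = 2·v_{6}  ⇒ sig = ⟨3 | 2⟩
  • {5,6,8,9}:  v_{5} + v_{6} + v_{8} + v_{9} = v_{3}  ⇒ sig = ⟨4 | 1⟩
  • {1,2,5,7,8}:  v_{1} + v_{2} + v_{5} + v_{7} + v_{8} = 0  ⇒ sig = ⟨5 | 0⟩
  • {1,5,7,8,9}:  v_{1} + v_{5} + v_{7} + v_{8} + v_{9} = v_{6}  ⇒ sig = ⟨5 | 1⟩

Sorted signature multiset PRS(X):
[⟨2 | 0⟩, ⟨2 | 1⟩, ⟨2 | 1 1 1⟩, ⟨2 | 1 1 1 1⟩, ⟨2 | 1 1 2⟩, ⟨3 | 2⟩, ⟨4 | 1⟩, ⟨5 | 0⟩, ⟨5 | 1⟩]


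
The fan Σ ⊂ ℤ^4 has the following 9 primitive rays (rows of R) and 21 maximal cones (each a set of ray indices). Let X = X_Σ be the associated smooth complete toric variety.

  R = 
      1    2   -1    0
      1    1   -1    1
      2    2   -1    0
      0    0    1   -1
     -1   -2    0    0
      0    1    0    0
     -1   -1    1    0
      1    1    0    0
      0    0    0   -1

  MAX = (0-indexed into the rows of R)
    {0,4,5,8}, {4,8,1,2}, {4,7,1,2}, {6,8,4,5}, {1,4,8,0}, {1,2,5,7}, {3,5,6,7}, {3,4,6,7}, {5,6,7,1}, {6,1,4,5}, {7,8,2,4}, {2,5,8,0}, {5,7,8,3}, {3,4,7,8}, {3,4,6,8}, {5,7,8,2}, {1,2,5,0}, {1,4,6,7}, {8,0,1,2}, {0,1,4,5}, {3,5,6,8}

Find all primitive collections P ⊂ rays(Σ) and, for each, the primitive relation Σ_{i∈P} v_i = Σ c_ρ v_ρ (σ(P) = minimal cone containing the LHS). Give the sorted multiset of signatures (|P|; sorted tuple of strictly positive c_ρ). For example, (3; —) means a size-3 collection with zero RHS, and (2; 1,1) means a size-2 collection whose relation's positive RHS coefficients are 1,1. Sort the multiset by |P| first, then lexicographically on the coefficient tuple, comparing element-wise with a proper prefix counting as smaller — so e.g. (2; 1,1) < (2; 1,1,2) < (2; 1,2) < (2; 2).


Δ(Σ) — 9 vertices, 14 min non-faces:

  P = {0,6}:  v_{0} + v_{6} = v_{5}  →  sig = (2; 1)
  P = {1,3}:  v_{1} + v_{3} = v_{7}  →  sig = (2; 1)
  P = {2,6}:  v_{2} + v_{6} = v_{7}  →  sig = (2; 1)
  P = {0,7}:  v_{0} + v_{7} = v_{2} + v_{5}  →  sig = (2; 1,1)
  P = {0,3}:  v_{0} + v_{3} = v_{5} + v_{7} + v_{8}  →  sig = (2; 1,1,1)
  P = {2,3}:  v_{2} + v_{3} = 2·v_{7} + v_{8}  →  sig = (2; 1,2)
  P = {1,6,8}:  v_{1} + v_{6} + v_{8} = 0  →  sig = (3; —)
  P = {4,5,7}:  v_{4} + v_{5} + v_{7} = 0  →  sig = (3; —)
  P = {1,5,8}:  v_{1} + v_{5} + v_{8} = v_{0}  →  sig = (3; 1)
  P = {1,7,8}:  v_{1} + v_{7} + v_{8} = v_{2}  →  sig = (3; 1)
  P = {6,7,8}:  v_{6} + v_{7} + v_{8} = v_{3}  →  sig = (3; 1)
  P = {2,4,5}:  v_{2} + v_{4} + v_{5} = v_{1} + v_{8}  →  sig = (3; 1,1)
  P = {3,4,5}:  v_{3} + v_{4} + v_{5} = v_{6} + v_{8}  →  sig = (3; 1,1)
  P = {0,2,4}:  v_{0} + v_{2} + v_{4} = 2·v_{1} + 2·v_{8}  →  sig = (3; 2,2)

so the primitive-relation signature multiset is
[(2; 1), (2; 1), (2; 1), (2; 1,1), (2; 1,1,1), (2; 1,2), (3; —), (3; —), (3; 1), (3; 1), (3; 1), (3; 1,1), (3; 1,1), (3; 2,2)]
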